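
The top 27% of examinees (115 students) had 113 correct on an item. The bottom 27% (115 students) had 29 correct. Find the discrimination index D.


p_upper = 113/115 = 0.9826
p_lower = 29/115 = 0.2522
D = 0.9826 - 0.2522 = 0.7304

0.7304


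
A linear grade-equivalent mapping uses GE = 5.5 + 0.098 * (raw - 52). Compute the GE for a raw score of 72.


raw - median = 72 - 52 = 20
slope * diff = 0.098 * 20 = 1.96
GE = 5.5 + 1.96
GE = 7.46

7.46


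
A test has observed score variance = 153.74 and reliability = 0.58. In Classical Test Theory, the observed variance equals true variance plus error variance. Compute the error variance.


var_true = rxx * var_obs = 0.58 * 153.74 = 89.1692
var_error = var_obs - var_true
var_error = 153.74 - 89.1692
var_error = 64.5708

64.5708


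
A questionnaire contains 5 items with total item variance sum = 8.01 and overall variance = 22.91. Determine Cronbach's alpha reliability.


alpha = (k/(k-1)) * (1 - sum(si^2)/s_total^2)
= (5/4) * (1 - 8.01/22.91)
alpha = 0.813

0.813


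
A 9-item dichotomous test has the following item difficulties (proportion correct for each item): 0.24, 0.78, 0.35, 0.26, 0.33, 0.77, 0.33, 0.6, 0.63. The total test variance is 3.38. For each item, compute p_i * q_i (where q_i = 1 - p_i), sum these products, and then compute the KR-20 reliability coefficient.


For each item, compute p_i * q_i:
  Item 1: 0.24 * 0.76 = 0.1824
  Item 2: 0.78 * 0.22 = 0.1716
  Item 3: 0.35 * 0.65 = 0.2275
  Item 4: 0.26 * 0.74 = 0.1924
  Item 5: 0.33 * 0.67 = 0.2211
  Item 6: 0.77 * 0.23 = 0.1771
  Item 7: 0.33 * 0.67 = 0.2211
  Item 8: 0.6 * 0.4 = 0.24
  Item 9: 0.63 * 0.37 = 0.2331
Sum(p_i * q_i) = 0.1824 + 0.1716 + 0.2275 + 0.1924 + 0.2211 + 0.1771 + 0.2211 + 0.24 + 0.2331 = 1.8663
KR-20 = (k/(k-1)) * (1 - Sum(p_i*q_i) / Var_total)
= (9/8) * (1 - 1.8663/3.38)
= 1.125 * 0.4478
KR-20 = 0.5038

0.5038


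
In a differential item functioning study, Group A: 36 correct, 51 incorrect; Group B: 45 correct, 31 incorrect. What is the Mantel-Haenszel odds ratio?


Odds_A = 36/51 = 0.7059
Odds_B = 45/31 = 1.4516
OR = Odds_A / Odds_B = 0.7059 / 1.4516
Exactly, OR = (36 * 31) / (51 * 45) = 1116 / 2295
OR = 0.4863

0.4863


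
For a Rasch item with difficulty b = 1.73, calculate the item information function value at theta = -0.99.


P = 1/(1+exp(-(-0.99-1.73))) = 0.0618
I = P*(1-P) = 0.0618 * 0.9382
I = 0.058

0.058


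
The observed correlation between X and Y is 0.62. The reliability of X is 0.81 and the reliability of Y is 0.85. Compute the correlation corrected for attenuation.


r_corrected = rxy / sqrt(rxx * ryy)
= 0.62 / sqrt(0.81 * 0.85)
= 0.62 / sqrt(0.6885)
= 0.62 / 0.829759
r_corrected = 0.7472

0.7472


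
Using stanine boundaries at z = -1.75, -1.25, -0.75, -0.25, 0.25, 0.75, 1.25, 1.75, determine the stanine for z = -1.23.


Stanine boundaries: [-1.75, -1.25, -0.75, -0.25, 0.25, 0.75, 1.25, 1.75]
z = -1.23
Check each boundary:
  z >= -1.75 -> could be stanine 2
  z >= -1.25 -> could be stanine 3
  z < -0.75
  z < -0.25
  z < 0.25
  z < 0.75
  z < 1.25
  z < 1.75
Highest qualifying boundary gives stanine = 3

3


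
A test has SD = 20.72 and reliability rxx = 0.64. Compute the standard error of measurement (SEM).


SEM = SD * sqrt(1 - rxx)
SEM = 20.72 * sqrt(1 - 0.64)
SEM = 20.72 * sqrt(0.36) = 20.72 * 0.6
SEM = 12.432

12.432


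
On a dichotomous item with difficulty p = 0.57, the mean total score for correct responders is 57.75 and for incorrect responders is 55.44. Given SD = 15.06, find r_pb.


q = 1 - p = 0.43
rpb = ((M1 - M0) / SD) * sqrt(p * q)
rpb = ((57.75 - 55.44) / 15.06) * sqrt(0.57 * 0.43)
rpb = 0.0759

0.0759


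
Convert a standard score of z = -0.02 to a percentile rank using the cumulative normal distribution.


CDF(z) = 0.5 * (1 + erf(z/sqrt(2)))
erf(-0.0141) = -0.016
CDF = 0.492
Percentile rank = 0.492 * 100 = 49.2

49.2


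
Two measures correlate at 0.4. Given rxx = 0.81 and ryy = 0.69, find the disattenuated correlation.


r_corrected = rxy / sqrt(rxx * ryy)
= 0.4 / sqrt(0.81 * 0.69)
= 0.4 / sqrt(0.5589)
= 0.4 / 0.747596
r_corrected = 0.535

0.535


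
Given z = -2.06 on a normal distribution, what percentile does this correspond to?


CDF(z) = 0.5 * (1 + erf(z/sqrt(2)))
erf(-1.4566) = -0.9606
CDF = 0.0197
Percentile rank = 0.0197 * 100 = 1.97

1.97


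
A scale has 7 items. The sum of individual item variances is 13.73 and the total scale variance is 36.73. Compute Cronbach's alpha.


alpha = (k/(k-1)) * (1 - sum(si^2)/s_total^2)
= (7/6) * (1 - 13.73/36.73)
alpha = 0.7306

0.7306


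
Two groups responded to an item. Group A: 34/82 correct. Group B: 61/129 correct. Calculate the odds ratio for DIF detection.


Odds_A = 34/48 = 0.7083
Odds_B = 61/68 = 0.8971
OR = Odds_A / Odds_B = 0.7083 / 0.8971
Exactly, OR = (34 * 68) / (48 * 61) = 2312 / 2928
OR = 0.7896

0.7896


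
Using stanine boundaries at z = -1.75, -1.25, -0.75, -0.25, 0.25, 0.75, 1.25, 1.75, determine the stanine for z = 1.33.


Stanine boundaries: [-1.75, -1.25, -0.75, -0.25, 0.25, 0.75, 1.25, 1.75]
z = 1.33
Check each boundary:
  z >= -1.75 -> could be stanine 2
  z >= -1.25 -> could be stanine 3
  z >= -0.75 -> could be stanine 4
  z >= -0.25 -> could be stanine 5
  z >= 0.25 -> could be stanine 6
  z >= 0.75 -> could be stanine 7
  z >= 1.25 -> could be stanine 8
  z < 1.75
Highest qualifying boundary gives stanine = 8

8


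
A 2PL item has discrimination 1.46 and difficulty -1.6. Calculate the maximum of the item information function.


For 2PL, max info at theta = b = -1.6
I_max = a^2 / 4 = 1.46^2 / 4
= 2.1316 / 4
I_max = 0.5329

0.5329


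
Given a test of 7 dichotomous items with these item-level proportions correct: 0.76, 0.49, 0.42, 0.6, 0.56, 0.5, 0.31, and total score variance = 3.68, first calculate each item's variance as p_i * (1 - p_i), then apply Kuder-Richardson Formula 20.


For each item, compute p_i * q_i:
  Item 1: 0.76 * 0.24 = 0.1824
  Item 2: 0.49 * 0.51 = 0.2499
  Item 3: 0.42 * 0.58 = 0.2436
  Item 4: 0.6 * 0.4 = 0.24
  Item 5: 0.56 * 0.44 = 0.2464
  Item 6: 0.5 * 0.5 = 0.25
  Item 7: 0.31 * 0.69 = 0.2139
Sum(p_i * q_i) = 0.1824 + 0.2499 + 0.2436 + 0.24 + 0.2464 + 0.25 + 0.2139 = 1.6262
KR-20 = (k/(k-1)) * (1 - Sum(p_i*q_i) / Var_total)
= (7/6) * (1 - 1.6262/3.68)
= 1.1667 * 0.5581
KR-20 = 0.6511

0.6511


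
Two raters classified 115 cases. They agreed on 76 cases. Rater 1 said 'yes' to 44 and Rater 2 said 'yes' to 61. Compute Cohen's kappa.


P_o = 76/115 = 0.66087
P_e = (44*61 + 71*54) / 13225 = 0.492854
kappa = (P_o - P_e) / (1 - P_e)
kappa = (0.66087 - 0.492854) / (1 - 0.492854)
kappa = 0.3313

0.3313


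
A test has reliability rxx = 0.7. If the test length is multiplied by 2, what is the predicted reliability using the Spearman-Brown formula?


r_new = (n * rxx) / (1 + (n-1) * rxx)
r_new = (2 * 0.7) / (1 + 1 * 0.7)
r_new = 1.4 / 1.7
r_new = 0.8235

0.8235


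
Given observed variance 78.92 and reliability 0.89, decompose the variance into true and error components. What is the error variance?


var_true = rxx * var_obs = 0.89 * 78.92 = 70.2388
var_error = var_obs - var_true
var_error = 78.92 - 70.2388
var_error = 8.6812

8.6812


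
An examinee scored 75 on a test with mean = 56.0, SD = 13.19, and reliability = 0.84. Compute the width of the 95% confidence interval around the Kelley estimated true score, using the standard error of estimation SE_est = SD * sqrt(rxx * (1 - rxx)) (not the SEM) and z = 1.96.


True score estimate = 0.84*75 + 0.16*56.0 = 71.96
SE_est = SD * sqrt(rxx * (1 - rxx)) = 13.19 * sqrt(0.84 * 0.16) = 13.19 * sqrt(0.1344) = 4.835534
CI = T_est +/- z * SE_est, so width = 2 * z * SE_est = 2 * 1.96 * 4.835534
Width = 18.9553

18.9553


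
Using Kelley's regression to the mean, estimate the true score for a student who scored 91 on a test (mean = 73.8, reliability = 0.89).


T_est = rxx * X + (1 - rxx) * mean
T_est = 0.89 * 91 + 0.11 * 73.8
T_est = 80.99 + 8.118
T_est = 89.108

89.108


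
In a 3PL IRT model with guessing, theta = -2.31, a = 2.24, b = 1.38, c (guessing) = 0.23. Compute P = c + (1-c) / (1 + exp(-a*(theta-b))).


logit = 2.24*(-2.31 - 1.38) = -8.2656
P* = 1/(1 + exp(--8.2656)) = 0.0003
P = 0.23 + (1 - 0.23) * 0.0003
P = 0.2302

0.2302


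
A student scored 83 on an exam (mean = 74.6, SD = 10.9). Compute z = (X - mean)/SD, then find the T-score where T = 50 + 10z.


z = (X - mean) / SD = (83 - 74.6) / 10.9
z = 8.4 / 10.9
z = 0.7706
T-score = T = 50 + 10z
Carry z at full precision (z = 8.4 / 10.9) into the conversion:
T-score = 50 + 10 * (8.4 / 10.9) = 50 + 84 / 10.9
T-score = 50 + 7.7064
T-score = 57.7064

57.7064


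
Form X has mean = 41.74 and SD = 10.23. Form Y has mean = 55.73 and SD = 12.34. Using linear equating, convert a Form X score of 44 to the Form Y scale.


slope = SD_Y / SD_X = 12.34 / 10.23 ~ 1.2063
intercept = mean_Y - slope * mean_X = 55.73 - (12.34 / 10.23) * 41.74 ~ 5.3809
Y = slope * X + intercept. To avoid rounding drift from the rounded slope/intercept, evaluate the equivalent form Y = mean_Y + SD_Y * (X - mean_X) / SD_X at full precision:
Y = 55.73 + 12.34 * (44 - 41.74) / 10.23
Y = 55.73 + 12.34 * 2.26 / 10.23
Y = 55.73 + 27.8884 / 10.23
Y = 55.73 + 2.7261
Y = 58.4561

58.4561


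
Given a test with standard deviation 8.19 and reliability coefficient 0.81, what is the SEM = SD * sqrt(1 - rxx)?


SEM = SD * sqrt(1 - rxx)
SEM = 8.19 * sqrt(1 - 0.81)
SEM = 8.19 * sqrt(0.19) = 8.19 * 0.43589
SEM = 3.5699

3.5699


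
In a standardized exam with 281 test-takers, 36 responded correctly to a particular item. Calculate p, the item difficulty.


Item difficulty p = number correct / total examinees
p = 36 / 281
p = 0.1281

0.1281


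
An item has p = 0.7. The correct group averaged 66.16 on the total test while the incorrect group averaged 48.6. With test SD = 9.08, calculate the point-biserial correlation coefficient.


q = 1 - p = 0.3
rpb = ((M1 - M0) / SD) * sqrt(p * q)
rpb = ((66.16 - 48.6) / 9.08) * sqrt(0.7 * 0.3)
rpb = 0.8862

0.8862


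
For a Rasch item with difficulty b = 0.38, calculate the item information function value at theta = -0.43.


P = 1/(1+exp(-(-0.43-0.38))) = 0.3079
I = P*(1-P) = 0.3079 * 0.6921
I = 0.2131

0.2131


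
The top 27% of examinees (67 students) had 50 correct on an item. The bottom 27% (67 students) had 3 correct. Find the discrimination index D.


p_upper = 50/67 = 0.7463
p_lower = 3/67 = 0.0448
D = 0.7463 - 0.0448 = 0.7015

0.7015


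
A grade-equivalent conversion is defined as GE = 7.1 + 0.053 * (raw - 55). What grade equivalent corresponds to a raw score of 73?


raw - median = 73 - 55 = 18
slope * diff = 0.053 * 18 = 0.954
GE = 7.1 + 0.954
GE = 8.054

8.054


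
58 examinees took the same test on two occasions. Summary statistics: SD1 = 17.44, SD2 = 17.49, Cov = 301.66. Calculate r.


r = cov(X,Y) / (SD_X * SD_Y)
r = 301.66 / (17.44 * 17.49)
r = 301.66 / 305.0256
r = 0.989

0.989


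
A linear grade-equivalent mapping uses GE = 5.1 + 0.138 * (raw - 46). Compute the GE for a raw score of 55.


raw - median = 55 - 46 = 9
slope * diff = 0.138 * 9 = 1.242
GE = 5.1 + 1.242
GE = 6.342

6.342


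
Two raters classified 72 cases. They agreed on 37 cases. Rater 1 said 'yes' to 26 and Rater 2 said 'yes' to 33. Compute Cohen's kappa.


P_o = 37/72 = 0.513889
P_e = (26*33 + 46*39) / 5184 = 0.511574
kappa = (P_o - P_e) / (1 - P_e)
kappa = (0.513889 - 0.511574) / (1 - 0.511574)
kappa = 0.0047

0.0047


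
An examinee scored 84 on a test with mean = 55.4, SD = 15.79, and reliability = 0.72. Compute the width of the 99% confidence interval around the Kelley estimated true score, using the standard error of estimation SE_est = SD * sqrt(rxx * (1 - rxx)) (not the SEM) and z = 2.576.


True score estimate = 0.72*84 + 0.28*55.4 = 75.992
SE_est = SD * sqrt(rxx * (1 - rxx)) = 15.79 * sqrt(0.72 * 0.28) = 15.79 * sqrt(0.2016) = 7.089692
CI = T_est +/- z * SE_est, so width = 2 * z * SE_est = 2 * 2.576 * 7.089692
Width = 36.5261

36.5261


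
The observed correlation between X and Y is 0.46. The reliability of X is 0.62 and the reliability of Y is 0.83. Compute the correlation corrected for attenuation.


r_corrected = rxy / sqrt(rxx * ryy)
= 0.46 / sqrt(0.62 * 0.83)
= 0.46 / sqrt(0.5146)
= 0.46 / 0.717356
r_corrected = 0.6412

0.6412


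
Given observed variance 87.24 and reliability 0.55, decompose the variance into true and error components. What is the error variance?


var_true = rxx * var_obs = 0.55 * 87.24 = 47.982
var_error = var_obs - var_true
var_error = 87.24 - 47.982
var_error = 39.258

39.258


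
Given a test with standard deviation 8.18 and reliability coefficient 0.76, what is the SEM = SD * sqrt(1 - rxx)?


SEM = SD * sqrt(1 - rxx)
SEM = 8.18 * sqrt(1 - 0.76)
SEM = 8.18 * sqrt(0.24) = 8.18 * 0.489898
SEM = 4.0074

4.0074


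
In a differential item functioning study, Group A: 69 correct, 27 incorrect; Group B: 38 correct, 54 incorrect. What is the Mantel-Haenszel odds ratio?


Odds_A = 69/27 = 2.5556
Odds_B = 38/54 = 0.7037
OR = Odds_A / Odds_B = 2.5556 / 0.7037
Exactly, OR = (69 * 54) / (27 * 38) = 3726 / 1026
OR = 3.6316

3.6316


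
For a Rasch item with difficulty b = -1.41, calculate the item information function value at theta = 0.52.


P = 1/(1+exp(-(0.52--1.41))) = 0.8732
I = P*(1-P) = 0.8732 * 0.1268
I = 0.1107

0.1107


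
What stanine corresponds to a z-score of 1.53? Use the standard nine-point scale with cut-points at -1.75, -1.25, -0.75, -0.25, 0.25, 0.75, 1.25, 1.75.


Stanine boundaries: [-1.75, -1.25, -0.75, -0.25, 0.25, 0.75, 1.25, 1.75]
z = 1.53
Check each boundary:
  z >= -1.75 -> could be stanine 2
  z >= -1.25 -> could be stanine 3
  z >= -0.75 -> could be stanine 4
  z >= -0.25 -> could be stanine 5
  z >= 0.25 -> could be stanine 6
  z >= 0.75 -> could be stanine 7
  z >= 1.25 -> could be stanine 8
  z < 1.75
Highest qualifying boundary gives stanine = 8

8


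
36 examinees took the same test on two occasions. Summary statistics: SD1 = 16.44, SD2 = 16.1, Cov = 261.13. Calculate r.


r = cov(X,Y) / (SD_X * SD_Y)
r = 261.13 / (16.44 * 16.1)
r = 261.13 / 264.684
r = 0.9866

0.9866


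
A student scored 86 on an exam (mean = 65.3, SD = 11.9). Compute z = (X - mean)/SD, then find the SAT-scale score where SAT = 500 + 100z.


z = (X - mean) / SD = (86 - 65.3) / 11.9
z = 20.7 / 11.9
z = 1.7395
SAT-scale = SAT = 500 + 100z
Carry z at full precision (z = 20.7 / 11.9) into the conversion:
SAT-scale = 500 + 100 * (20.7 / 11.9) = 500 + 2070 / 11.9
SAT-scale = 500 + 173.9496
SAT-scale = 673.9496

673.9496


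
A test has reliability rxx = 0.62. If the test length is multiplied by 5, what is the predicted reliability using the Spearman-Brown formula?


r_new = (n * rxx) / (1 + (n-1) * rxx)
r_new = (5 * 0.62) / (1 + 4 * 0.62)
r_new = 3.1 / 3.48
r_new = 0.8908

0.8908


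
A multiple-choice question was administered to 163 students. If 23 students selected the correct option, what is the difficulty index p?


Item difficulty p = number correct / total examinees
p = 23 / 163
p = 0.1411

0.1411


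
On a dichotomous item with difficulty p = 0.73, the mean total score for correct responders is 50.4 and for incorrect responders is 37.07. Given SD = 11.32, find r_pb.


q = 1 - p = 0.27
rpb = ((M1 - M0) / SD) * sqrt(p * q)
rpb = ((50.4 - 37.07) / 11.32) * sqrt(0.73 * 0.27)
rpb = 0.5228

0.5228


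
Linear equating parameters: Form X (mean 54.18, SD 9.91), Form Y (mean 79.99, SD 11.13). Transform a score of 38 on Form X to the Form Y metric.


slope = SD_Y / SD_X = 11.13 / 9.91 ~ 1.1231
intercept = mean_Y - slope * mean_X = 79.99 - (11.13 / 9.91) * 54.18 ~ 19.14
Y = slope * X + intercept. To avoid rounding drift from the rounded slope/intercept, evaluate the equivalent form Y = mean_Y + SD_Y * (X - mean_X) / SD_X at full precision:
Y = 79.99 + 11.13 * (38 - 54.18) / 9.91
Y = 79.99 - 11.13 * 16.18 / 9.91
Y = 79.99 - 180.0834 / 9.91
Y = 79.99 - 18.1719
Y = 61.8181

61.8181


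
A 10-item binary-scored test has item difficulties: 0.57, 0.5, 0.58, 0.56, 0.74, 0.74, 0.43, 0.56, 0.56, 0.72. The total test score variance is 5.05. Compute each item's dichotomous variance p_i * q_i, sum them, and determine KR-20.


For each item, compute p_i * q_i:
  Item 1: 0.57 * 0.43 = 0.2451
  Item 2: 0.5 * 0.5 = 0.25
  Item 3: 0.58 * 0.42 = 0.2436
  Item 4: 0.56 * 0.44 = 0.2464
  Item 5: 0.74 * 0.26 = 0.1924
  Item 6: 0.74 * 0.26 = 0.1924
  Item 7: 0.43 * 0.57 = 0.2451
  Item 8: 0.56 * 0.44 = 0.2464
  Item 9: 0.56 * 0.44 = 0.2464
  Item 10: 0.72 * 0.28 = 0.2016
Sum(p_i * q_i) = 0.2451 + 0.25 + 0.2436 + 0.2464 + 0.1924 + 0.1924 + 0.2451 + 0.2464 + 0.2464 + 0.2016 = 2.3094
KR-20 = (k/(k-1)) * (1 - Sum(p_i*q_i) / Var_total)
= (10/9) * (1 - 2.3094/5.05)
= 1.1111 * 0.5427
KR-20 = 0.603

0.603


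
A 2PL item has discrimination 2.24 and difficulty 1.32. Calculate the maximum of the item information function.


For 2PL, max info at theta = b = 1.32
I_max = a^2 / 4 = 2.24^2 / 4
= 5.0176 / 4
I_max = 1.2544

1.2544


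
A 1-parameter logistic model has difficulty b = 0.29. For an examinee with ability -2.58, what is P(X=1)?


theta - b = -2.58 - 0.29 = -2.87
exp(-(theta - b)) = exp(2.87) = 17.637
P = 1 / (1 + 17.637)
P = 0.0537

0.0537


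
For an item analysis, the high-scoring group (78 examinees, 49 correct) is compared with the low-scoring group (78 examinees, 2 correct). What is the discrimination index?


p_upper = 49/78 = 0.6282
p_lower = 2/78 = 0.0256
D = 0.6282 - 0.0256 = 0.6026

0.6026


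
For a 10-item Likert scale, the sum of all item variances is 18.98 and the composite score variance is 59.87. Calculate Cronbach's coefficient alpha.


alpha = (k/(k-1)) * (1 - sum(si^2)/s_total^2)
= (10/9) * (1 - 18.98/59.87)
alpha = 0.7589

0.7589


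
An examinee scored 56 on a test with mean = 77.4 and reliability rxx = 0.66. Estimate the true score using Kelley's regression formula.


T_est = rxx * X + (1 - rxx) * mean
T_est = 0.66 * 56 + 0.34 * 77.4
T_est = 36.96 + 26.316
T_est = 63.276

63.276


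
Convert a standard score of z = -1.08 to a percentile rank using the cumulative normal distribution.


CDF(z) = 0.5 * (1 + erf(z/sqrt(2)))
erf(-0.7637) = -0.7199
CDF = 0.1401
Percentile rank = 0.1401 * 100 = 14.01

14.01


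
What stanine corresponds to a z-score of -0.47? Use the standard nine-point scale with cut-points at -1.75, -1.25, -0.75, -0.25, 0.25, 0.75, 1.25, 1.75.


Stanine boundaries: [-1.75, -1.25, -0.75, -0.25, 0.25, 0.75, 1.25, 1.75]
z = -0.47
Check each boundary:
  z >= -1.75 -> could be stanine 2
  z >= -1.25 -> could be stanine 3
  z >= -0.75 -> could be stanine 4
  z < -0.25
  z < 0.25
  z < 0.75
  z < 1.25
  z < 1.75
Highest qualifying boundary gives stanine = 4

4


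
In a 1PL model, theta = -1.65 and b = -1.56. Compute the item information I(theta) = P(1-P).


P = 1/(1+exp(-(-1.65--1.56))) = 0.4775
I = P*(1-P) = 0.4775 * 0.5225
I = 0.2495

0.2495


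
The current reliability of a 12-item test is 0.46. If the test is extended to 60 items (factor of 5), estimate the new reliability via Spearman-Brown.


r_new = (n * rxx) / (1 + (n-1) * rxx)
r_new = (5 * 0.46) / (1 + 4 * 0.46)
r_new = 2.3 / 2.84
r_new = 0.8099

0.8099


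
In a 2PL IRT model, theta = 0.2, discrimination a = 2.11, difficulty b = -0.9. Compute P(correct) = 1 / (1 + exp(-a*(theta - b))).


a*(theta - b) = 2.11 * (0.2 - -0.9) = 2.321
exp(-2.321) = 0.0982
P = 1 / (1 + 0.0982)
P = 0.9106

0.9106


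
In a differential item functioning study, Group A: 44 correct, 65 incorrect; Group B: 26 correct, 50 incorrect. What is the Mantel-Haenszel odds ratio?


Odds_A = 44/65 = 0.6769
Odds_B = 26/50 = 0.52
OR = Odds_A / Odds_B = 0.6769 / 0.52
Exactly, OR = (44 * 50) / (65 * 26) = 2200 / 1690
OR = 1.3018

1.3018


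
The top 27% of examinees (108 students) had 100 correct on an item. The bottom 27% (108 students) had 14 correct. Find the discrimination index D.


p_upper = 100/108 = 0.9259
p_lower = 14/108 = 0.1296
D = 0.9259 - 0.1296 = 0.7963

0.7963


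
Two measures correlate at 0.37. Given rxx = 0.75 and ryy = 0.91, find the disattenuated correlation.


r_corrected = rxy / sqrt(rxx * ryy)
= 0.37 / sqrt(0.75 * 0.91)
= 0.37 / sqrt(0.6825)
= 0.37 / 0.826136
r_corrected = 0.4479

0.4479


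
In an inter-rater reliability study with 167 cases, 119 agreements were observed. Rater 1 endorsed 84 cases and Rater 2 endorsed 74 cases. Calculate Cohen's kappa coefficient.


P_o = 119/167 = 0.712575
P_e = (84*74 + 83*93) / 27889 = 0.499659
kappa = (P_o - P_e) / (1 - P_e)
kappa = (0.712575 - 0.499659) / (1 - 0.499659)
kappa = 0.4255

0.4255


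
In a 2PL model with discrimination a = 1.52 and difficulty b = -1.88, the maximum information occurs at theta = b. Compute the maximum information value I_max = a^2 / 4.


For 2PL, max info at theta = b = -1.88
I_max = a^2 / 4 = 1.52^2 / 4
= 2.3104 / 4
I_max = 0.5776

0.5776


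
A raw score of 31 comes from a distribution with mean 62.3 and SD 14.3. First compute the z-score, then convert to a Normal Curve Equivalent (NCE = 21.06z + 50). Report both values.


z = (X - mean) / SD = (31 - 62.3) / 14.3
z = -31.3 / 14.3
z = -2.1888
NCE = NCE = 21.06z + 50
Carry z at full precision (z = -31.3 / 14.3) into the conversion:
NCE = 21.06 * (-31.3 / 14.3) + 50 = -659.178 / 14.3 + 50
NCE = -46.0964 + 50
NCE = 3.9036

3.9036


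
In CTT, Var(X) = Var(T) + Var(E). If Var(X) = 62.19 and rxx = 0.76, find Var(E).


var_true = rxx * var_obs = 0.76 * 62.19 = 47.2644
var_error = var_obs - var_true
var_error = 62.19 - 47.2644
var_error = 14.9256

14.9256


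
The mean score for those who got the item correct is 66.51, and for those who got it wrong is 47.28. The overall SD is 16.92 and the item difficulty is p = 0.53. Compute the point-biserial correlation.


q = 1 - p = 0.47
rpb = ((M1 - M0) / SD) * sqrt(p * q)
rpb = ((66.51 - 47.28) / 16.92) * sqrt(0.53 * 0.47)
rpb = 0.5672

0.5672


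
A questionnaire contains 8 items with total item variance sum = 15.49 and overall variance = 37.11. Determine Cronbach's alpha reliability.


alpha = (k/(k-1)) * (1 - sum(si^2)/s_total^2)
= (8/7) * (1 - 15.49/37.11)
alpha = 0.6658

0.6658


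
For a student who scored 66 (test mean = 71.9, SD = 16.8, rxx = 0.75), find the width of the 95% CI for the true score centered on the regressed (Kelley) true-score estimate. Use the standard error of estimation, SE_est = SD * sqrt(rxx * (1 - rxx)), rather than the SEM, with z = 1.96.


True score estimate = 0.75*66 + 0.25*71.9 = 67.475
SE_est = SD * sqrt(rxx * (1 - rxx)) = 16.8 * sqrt(0.75 * 0.25) = 16.8 * sqrt(0.1875) = 7.274613
CI = T_est +/- z * SE_est, so width = 2 * z * SE_est = 2 * 1.96 * 7.274613
Width = 28.5165

28.5165


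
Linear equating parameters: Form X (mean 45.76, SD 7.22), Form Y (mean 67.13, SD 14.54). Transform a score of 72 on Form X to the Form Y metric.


slope = SD_Y / SD_X = 14.54 / 7.22 ~ 2.0139
intercept = mean_Y - slope * mean_X = 67.13 - (14.54 / 7.22) * 45.76 ~ -25.0238
Y = slope * X + intercept. To avoid rounding drift from the rounded slope/intercept, evaluate the equivalent form Y = mean_Y + SD_Y * (X - mean_X) / SD_X at full precision:
Y = 67.13 + 14.54 * (72 - 45.76) / 7.22
Y = 67.13 + 14.54 * 26.24 / 7.22
Y = 67.13 + 381.5296 / 7.22
Y = 67.13 + 52.8434
Y = 119.9734

119.9734


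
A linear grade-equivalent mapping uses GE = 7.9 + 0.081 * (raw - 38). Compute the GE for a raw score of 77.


raw - median = 77 - 38 = 39
slope * diff = 0.081 * 39 = 3.159
GE = 7.9 + 3.159
GE = 11.059

11.059


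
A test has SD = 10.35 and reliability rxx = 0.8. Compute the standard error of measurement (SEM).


SEM = SD * sqrt(1 - rxx)
SEM = 10.35 * sqrt(1 - 0.8)
SEM = 10.35 * sqrt(0.2) = 10.35 * 0.447214
SEM = 4.6287

4.6287


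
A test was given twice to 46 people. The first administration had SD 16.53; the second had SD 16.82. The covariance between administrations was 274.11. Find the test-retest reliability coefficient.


r = cov(X,Y) / (SD_X * SD_Y)
r = 274.11 / (16.53 * 16.82)
r = 274.11 / 278.0346
r = 0.9859

0.9859


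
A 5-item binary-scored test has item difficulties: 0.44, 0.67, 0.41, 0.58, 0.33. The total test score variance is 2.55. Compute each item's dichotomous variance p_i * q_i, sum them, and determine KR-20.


For each item, compute p_i * q_i:
  Item 1: 0.44 * 0.56 = 0.2464
  Item 2: 0.67 * 0.33 = 0.2211
  Item 3: 0.41 * 0.59 = 0.2419
  Item 4: 0.58 * 0.42 = 0.2436
  Item 5: 0.33 * 0.67 = 0.2211
Sum(p_i * q_i) = 0.2464 + 0.2211 + 0.2419 + 0.2436 + 0.2211 = 1.1741
KR-20 = (k/(k-1)) * (1 - Sum(p_i*q_i) / Var_total)
= (5/4) * (1 - 1.1741/2.55)
= 1.25 * 0.5396
KR-20 = 0.6745

0.6745


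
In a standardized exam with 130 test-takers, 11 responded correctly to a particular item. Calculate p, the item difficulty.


Item difficulty p = number correct / total examinees
p = 11 / 130
p = 0.0846

0.0846


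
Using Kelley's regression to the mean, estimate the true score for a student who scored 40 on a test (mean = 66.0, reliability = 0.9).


T_est = rxx * X + (1 - rxx) * mean
T_est = 0.9 * 40 + 0.1 * 66.0
T_est = 36.0 + 6.6
T_est = 42.6

42.6


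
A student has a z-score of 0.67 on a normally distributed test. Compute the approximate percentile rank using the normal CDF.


CDF(z) = 0.5 * (1 + erf(z/sqrt(2)))
erf(0.4738) = 0.4971
CDF = 0.7486
Percentile rank = 0.7486 * 100 = 74.86

74.86


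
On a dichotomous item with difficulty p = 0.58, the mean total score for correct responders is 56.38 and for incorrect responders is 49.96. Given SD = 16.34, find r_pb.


q = 1 - p = 0.42
rpb = ((M1 - M0) / SD) * sqrt(p * q)
rpb = ((56.38 - 49.96) / 16.34) * sqrt(0.58 * 0.42)
rpb = 0.1939

0.1939


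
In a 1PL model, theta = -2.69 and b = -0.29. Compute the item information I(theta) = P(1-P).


P = 1/(1+exp(-(-2.69--0.29))) = 0.0832
I = P*(1-P) = 0.0832 * 0.9168
I = 0.0763

0.0763


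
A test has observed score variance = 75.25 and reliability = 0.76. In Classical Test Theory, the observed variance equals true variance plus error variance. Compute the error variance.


var_true = rxx * var_obs = 0.76 * 75.25 = 57.19
var_error = var_obs - var_true
var_error = 75.25 - 57.19
var_error = 18.06

18.06


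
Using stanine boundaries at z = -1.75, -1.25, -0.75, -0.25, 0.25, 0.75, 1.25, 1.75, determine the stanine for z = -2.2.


Stanine boundaries: [-1.75, -1.25, -0.75, -0.25, 0.25, 0.75, 1.25, 1.75]
z = -2.2
Check each boundary:
  z < -1.75
  z < -1.25
  z < -0.75
  z < -0.25
  z < 0.25
  z < 0.75
  z < 1.25
  z < 1.75
Highest qualifying boundary gives stanine = 1

1


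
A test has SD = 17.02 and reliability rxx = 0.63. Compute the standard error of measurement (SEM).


SEM = SD * sqrt(1 - rxx)
SEM = 17.02 * sqrt(1 - 0.63)
SEM = 17.02 * sqrt(0.37) = 17.02 * 0.608276
SEM = 10.3529

10.3529


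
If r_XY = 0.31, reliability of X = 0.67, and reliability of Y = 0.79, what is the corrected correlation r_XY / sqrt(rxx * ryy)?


r_corrected = rxy / sqrt(rxx * ryy)
= 0.31 / sqrt(0.67 * 0.79)
= 0.31 / sqrt(0.5293)
= 0.31 / 0.72753
r_corrected = 0.4261

0.4261


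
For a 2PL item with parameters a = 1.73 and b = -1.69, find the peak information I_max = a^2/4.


For 2PL, max info at theta = b = -1.69
I_max = a^2 / 4 = 1.73^2 / 4
= 2.9929 / 4
I_max = 0.7482

0.7482


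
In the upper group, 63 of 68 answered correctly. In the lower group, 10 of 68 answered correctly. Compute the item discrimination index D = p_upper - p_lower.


p_upper = 63/68 = 0.9265
p_lower = 10/68 = 0.1471
D = 0.9265 - 0.1471 = 0.7794

0.7794


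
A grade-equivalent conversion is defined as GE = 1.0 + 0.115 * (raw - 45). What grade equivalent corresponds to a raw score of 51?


raw - median = 51 - 45 = 6
slope * diff = 0.115 * 6 = 0.69
GE = 1.0 + 0.69
GE = 1.69

1.69


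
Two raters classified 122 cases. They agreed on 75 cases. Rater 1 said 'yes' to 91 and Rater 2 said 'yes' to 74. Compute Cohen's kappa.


P_o = 75/122 = 0.614754
P_e = (91*74 + 31*48) / 14884 = 0.552405
kappa = (P_o - P_e) / (1 - P_e)
kappa = (0.614754 - 0.552405) / (1 - 0.552405)
kappa = 0.1393

0.1393


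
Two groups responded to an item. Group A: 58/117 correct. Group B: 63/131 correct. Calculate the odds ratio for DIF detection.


Odds_A = 58/59 = 0.9831
Odds_B = 63/68 = 0.9265
OR = Odds_A / Odds_B = 0.9831 / 0.9265
Exactly, OR = (58 * 68) / (59 * 63) = 3944 / 3717
OR = 1.0611

1.0611


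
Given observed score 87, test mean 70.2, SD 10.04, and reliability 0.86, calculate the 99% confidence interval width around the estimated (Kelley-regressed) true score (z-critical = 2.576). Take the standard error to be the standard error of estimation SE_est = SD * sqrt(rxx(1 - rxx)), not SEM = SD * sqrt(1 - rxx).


True score estimate = 0.86*87 + 0.14*70.2 = 84.648
SE_est = SD * sqrt(rxx * (1 - rxx)) = 10.04 * sqrt(0.86 * 0.14) = 10.04 * sqrt(0.1204) = 3.48375
CI = T_est +/- z * SE_est, so width = 2 * z * SE_est = 2 * 2.576 * 3.48375
Width = 17.9483

17.9483


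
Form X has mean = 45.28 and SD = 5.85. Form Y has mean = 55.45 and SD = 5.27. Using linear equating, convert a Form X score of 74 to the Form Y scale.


slope = SD_Y / SD_X = 5.27 / 5.85 ~ 0.9009
intercept = mean_Y - slope * mean_X = 55.45 - (5.27 / 5.85) * 45.28 ~ 14.6593
Y = slope * X + intercept. To avoid rounding drift from the rounded slope/intercept, evaluate the equivalent form Y = mean_Y + SD_Y * (X - mean_X) / SD_X at full precision:
Y = 55.45 + 5.27 * (74 - 45.28) / 5.85
Y = 55.45 + 5.27 * 28.72 / 5.85
Y = 55.45 + 151.3544 / 5.85
Y = 55.45 + 25.8725
Y = 81.3225

81.3225


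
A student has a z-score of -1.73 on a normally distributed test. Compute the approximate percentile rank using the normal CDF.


CDF(z) = 0.5 * (1 + erf(z/sqrt(2)))
erf(-1.2233) = -0.9164
CDF = 0.0418
Percentile rank = 0.0418 * 100 = 4.18

4.18


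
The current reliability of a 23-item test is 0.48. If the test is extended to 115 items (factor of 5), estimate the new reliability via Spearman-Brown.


r_new = (n * rxx) / (1 + (n-1) * rxx)
r_new = (5 * 0.48) / (1 + 4 * 0.48)
r_new = 2.4 / 2.92
r_new = 0.8219

0.8219


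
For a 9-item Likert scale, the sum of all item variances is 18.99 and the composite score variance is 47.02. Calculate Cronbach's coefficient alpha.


alpha = (k/(k-1)) * (1 - sum(si^2)/s_total^2)
= (9/8) * (1 - 18.99/47.02)
alpha = 0.6706

0.6706


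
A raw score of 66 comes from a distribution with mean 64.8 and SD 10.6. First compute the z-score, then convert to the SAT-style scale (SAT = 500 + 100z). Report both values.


z = (X - mean) / SD = (66 - 64.8) / 10.6
z = 1.2 / 10.6
z = 0.1132
SAT-scale = SAT = 500 + 100z
Carry z at full precision (z = 1.2 / 10.6) into the conversion:
SAT-scale = 500 + 100 * (1.2 / 10.6) = 500 + 120 / 10.6
SAT-scale = 500 + 11.3208
SAT-scale = 511.3208

511.3208


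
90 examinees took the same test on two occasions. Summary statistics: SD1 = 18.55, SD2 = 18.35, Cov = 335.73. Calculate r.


r = cov(X,Y) / (SD_X * SD_Y)
r = 335.73 / (18.55 * 18.35)
r = 335.73 / 340.3925
r = 0.9863

0.9863


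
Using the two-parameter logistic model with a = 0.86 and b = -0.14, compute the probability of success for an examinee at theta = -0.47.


a*(theta - b) = 0.86 * (-0.47 - -0.14) = -0.2838
exp(--0.2838) = 1.3282
P = 1 / (1 + 1.3282)
P = 0.4295

0.4295


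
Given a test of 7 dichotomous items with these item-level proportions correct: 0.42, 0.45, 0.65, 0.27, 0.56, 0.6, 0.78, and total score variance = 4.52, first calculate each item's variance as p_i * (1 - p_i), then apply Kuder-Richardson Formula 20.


For each item, compute p_i * q_i:
  Item 1: 0.42 * 0.58 = 0.2436
  Item 2: 0.45 * 0.55 = 0.2475
  Item 3: 0.65 * 0.35 = 0.2275
  Item 4: 0.27 * 0.73 = 0.1971
  Item 5: 0.56 * 0.44 = 0.2464
  Item 6: 0.6 * 0.4 = 0.24
  Item 7: 0.78 * 0.22 = 0.1716
Sum(p_i * q_i) = 0.2436 + 0.2475 + 0.2275 + 0.1971 + 0.2464 + 0.24 + 0.1716 = 1.5737
KR-20 = (k/(k-1)) * (1 - Sum(p_i*q_i) / Var_total)
= (7/6) * (1 - 1.5737/4.52)
= 1.1667 * 0.6518
KR-20 = 0.7605

0.7605


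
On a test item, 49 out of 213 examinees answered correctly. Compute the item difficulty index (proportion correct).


Item difficulty p = number correct / total examinees
p = 49 / 213
p = 0.23

0.23


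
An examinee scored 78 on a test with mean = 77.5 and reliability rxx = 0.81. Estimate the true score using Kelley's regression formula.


T_est = rxx * X + (1 - rxx) * mean
T_est = 0.81 * 78 + 0.19 * 77.5
T_est = 63.18 + 14.725
T_est = 77.905

77.905


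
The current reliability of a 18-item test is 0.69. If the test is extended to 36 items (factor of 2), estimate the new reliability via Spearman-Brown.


r_new = (n * rxx) / (1 + (n-1) * rxx)
r_new = (2 * 0.69) / (1 + 1 * 0.69)
r_new = 1.38 / 1.69
r_new = 0.8166

0.8166


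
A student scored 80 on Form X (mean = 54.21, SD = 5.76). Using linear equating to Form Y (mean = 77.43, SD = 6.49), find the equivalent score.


slope = SD_Y / SD_X = 6.49 / 5.76 ~ 1.1267
intercept = mean_Y - slope * mean_X = 77.43 - (6.49 / 5.76) * 54.21 ~ 16.3496
Y = slope * X + intercept. To avoid rounding drift from the rounded slope/intercept, evaluate the equivalent form Y = mean_Y + SD_Y * (X - mean_X) / SD_X at full precision:
Y = 77.43 + 6.49 * (80 - 54.21) / 5.76
Y = 77.43 + 6.49 * 25.79 / 5.76
Y = 77.43 + 167.3771 / 5.76
Y = 77.43 + 29.0585
Y = 106.4885

106.4885


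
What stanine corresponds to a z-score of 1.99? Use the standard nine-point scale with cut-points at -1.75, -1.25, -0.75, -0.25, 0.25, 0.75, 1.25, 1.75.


Stanine boundaries: [-1.75, -1.25, -0.75, -0.25, 0.25, 0.75, 1.25, 1.75]
z = 1.99
Check each boundary:
  z >= -1.75 -> could be stanine 2
  z >= -1.25 -> could be stanine 3
  z >= -0.75 -> could be stanine 4
  z >= -0.25 -> could be stanine 5
  z >= 0.25 -> could be stanine 6
  z >= 0.75 -> could be stanine 7
  z >= 1.25 -> could be stanine 8
  z >= 1.75 -> could be stanine 9
Highest qualifying boundary gives stanine = 9

9


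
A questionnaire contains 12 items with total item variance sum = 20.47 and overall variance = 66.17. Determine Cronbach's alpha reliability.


alpha = (k/(k-1)) * (1 - sum(si^2)/s_total^2)
= (12/11) * (1 - 20.47/66.17)
alpha = 0.7534

0.7534


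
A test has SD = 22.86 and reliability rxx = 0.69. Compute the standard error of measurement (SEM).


SEM = SD * sqrt(1 - rxx)
SEM = 22.86 * sqrt(1 - 0.69)
SEM = 22.86 * sqrt(0.31) = 22.86 * 0.556776
SEM = 12.7279

12.7279


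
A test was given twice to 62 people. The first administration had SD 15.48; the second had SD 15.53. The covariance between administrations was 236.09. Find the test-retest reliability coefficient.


r = cov(X,Y) / (SD_X * SD_Y)
r = 236.09 / (15.48 * 15.53)
r = 236.09 / 240.4044
r = 0.9821

0.9821


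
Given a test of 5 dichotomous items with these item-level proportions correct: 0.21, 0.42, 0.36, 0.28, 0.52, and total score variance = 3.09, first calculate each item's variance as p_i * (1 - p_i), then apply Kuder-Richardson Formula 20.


For each item, compute p_i * q_i:
  Item 1: 0.21 * 0.79 = 0.1659
  Item 2: 0.42 * 0.58 = 0.2436
  Item 3: 0.36 * 0.64 = 0.2304
  Item 4: 0.28 * 0.72 = 0.2016
  Item 5: 0.52 * 0.48 = 0.2496
Sum(p_i * q_i) = 0.1659 + 0.2436 + 0.2304 + 0.2016 + 0.2496 = 1.0911
KR-20 = (k/(k-1)) * (1 - Sum(p_i*q_i) / Var_total)
= (5/4) * (1 - 1.0911/3.09)
= 1.25 * 0.6469
KR-20 = 0.8086

0.8086


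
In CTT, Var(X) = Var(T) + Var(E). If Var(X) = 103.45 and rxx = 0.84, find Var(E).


var_true = rxx * var_obs = 0.84 * 103.45 = 86.898
var_error = var_obs - var_true
var_error = 103.45 - 86.898
var_error = 16.552

16.552


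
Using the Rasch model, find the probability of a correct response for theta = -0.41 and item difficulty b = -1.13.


theta - b = -0.41 - -1.13 = 0.72
exp(-(theta - b)) = exp(-0.72) = 0.4868
P = 1 / (1 + 0.4868)
P = 0.6726

0.6726


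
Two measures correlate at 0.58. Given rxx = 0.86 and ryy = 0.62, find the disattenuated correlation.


r_corrected = rxy / sqrt(rxx * ryy)
= 0.58 / sqrt(0.86 * 0.62)
= 0.58 / sqrt(0.5332)
= 0.58 / 0.730205
r_corrected = 0.7943

0.7943


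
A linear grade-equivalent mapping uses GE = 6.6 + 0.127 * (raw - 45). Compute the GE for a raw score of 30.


raw - median = 30 - 45 = -15
slope * diff = 0.127 * -15 = -1.905
GE = 6.6 + -1.905
GE = 4.695

4.695


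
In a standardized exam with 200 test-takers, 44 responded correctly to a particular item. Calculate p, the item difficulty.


Item difficulty p = number correct / total examinees
p = 44 / 200
p = 0.22

0.22


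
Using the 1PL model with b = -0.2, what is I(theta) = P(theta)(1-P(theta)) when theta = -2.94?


P = 1/(1+exp(-(-2.94--0.2))) = 0.0607
I = P*(1-P) = 0.0607 * 0.9393
I = 0.057

0.057


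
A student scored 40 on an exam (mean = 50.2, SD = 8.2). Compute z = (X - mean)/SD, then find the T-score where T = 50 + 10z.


z = (X - mean) / SD = (40 - 50.2) / 8.2
z = -10.2 / 8.2
z = -1.2439
T-score = T = 50 + 10z
Carry z at full precision (z = -10.2 / 8.2) into the conversion:
T-score = 50 + 10 * (-10.2 / 8.2) = 50 + -102 / 8.2
T-score = 50 + -12.439
T-score = 37.561

37.561


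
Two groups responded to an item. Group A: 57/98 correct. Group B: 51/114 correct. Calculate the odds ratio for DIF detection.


Odds_A = 57/41 = 1.3902
Odds_B = 51/63 = 0.8095
OR = Odds_A / Odds_B = 1.3902 / 0.8095
Exactly, OR = (57 * 63) / (41 * 51) = 3591 / 2091
OR = 1.7174

1.7174


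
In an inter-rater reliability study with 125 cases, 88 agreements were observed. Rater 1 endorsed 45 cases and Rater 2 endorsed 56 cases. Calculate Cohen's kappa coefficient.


P_o = 88/125 = 0.704
P_e = (45*56 + 80*69) / 15625 = 0.51456
kappa = (P_o - P_e) / (1 - P_e)
kappa = (0.704 - 0.51456) / (1 - 0.51456)
kappa = 0.3902

0.3902


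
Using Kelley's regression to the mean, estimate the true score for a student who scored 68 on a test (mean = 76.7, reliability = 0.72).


T_est = rxx * X + (1 - rxx) * mean
T_est = 0.72 * 68 + 0.28 * 76.7
T_est = 48.96 + 21.476
T_est = 70.436

70.436


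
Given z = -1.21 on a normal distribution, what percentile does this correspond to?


CDF(z) = 0.5 * (1 + erf(z/sqrt(2)))
erf(-0.8556) = -0.7737
CDF = 0.1131
Percentile rank = 0.1131 * 100 = 11.31

11.31


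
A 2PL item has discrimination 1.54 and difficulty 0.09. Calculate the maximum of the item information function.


For 2PL, max info at theta = b = 0.09
I_max = a^2 / 4 = 1.54^2 / 4
= 2.3716 / 4
I_max = 0.5929

0.5929


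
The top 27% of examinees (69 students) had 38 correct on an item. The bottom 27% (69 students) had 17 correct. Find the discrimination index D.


p_upper = 38/69 = 0.5507
p_lower = 17/69 = 0.2464
D = 0.5507 - 0.2464 = 0.3043

0.3043


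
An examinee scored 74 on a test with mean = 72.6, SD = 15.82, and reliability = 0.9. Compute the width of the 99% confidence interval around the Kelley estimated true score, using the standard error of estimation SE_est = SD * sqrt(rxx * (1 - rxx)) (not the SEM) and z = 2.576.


True score estimate = 0.9*74 + 0.1*72.6 = 73.86
SE_est = SD * sqrt(rxx * (1 - rxx)) = 15.82 * sqrt(0.9 * 0.1) = 15.82 * sqrt(0.09) = 4.746
CI = T_est +/- z * SE_est, so width = 2 * z * SE_est = 2 * 2.576 * 4.746
Width = 24.4514

24.4514


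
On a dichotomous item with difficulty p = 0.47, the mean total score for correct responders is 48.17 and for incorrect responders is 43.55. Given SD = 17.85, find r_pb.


q = 1 - p = 0.53
rpb = ((M1 - M0) / SD) * sqrt(p * q)
rpb = ((48.17 - 43.55) / 17.85) * sqrt(0.47 * 0.53)
rpb = 0.1292

0.1292


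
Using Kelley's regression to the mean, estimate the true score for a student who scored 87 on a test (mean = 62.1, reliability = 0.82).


T_est = rxx * X + (1 - rxx) * mean
T_est = 0.82 * 87 + 0.18 * 62.1
T_est = 71.34 + 11.178
T_est = 82.518

82.518


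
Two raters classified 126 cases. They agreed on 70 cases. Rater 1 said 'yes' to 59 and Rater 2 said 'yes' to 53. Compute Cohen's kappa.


P_o = 70/126 = 0.555556
P_e = (59*53 + 67*73) / 15876 = 0.505039
kappa = (P_o - P_e) / (1 - P_e)
kappa = (0.555556 - 0.505039) / (1 - 0.505039)
kappa = 0.1021

0.1021
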